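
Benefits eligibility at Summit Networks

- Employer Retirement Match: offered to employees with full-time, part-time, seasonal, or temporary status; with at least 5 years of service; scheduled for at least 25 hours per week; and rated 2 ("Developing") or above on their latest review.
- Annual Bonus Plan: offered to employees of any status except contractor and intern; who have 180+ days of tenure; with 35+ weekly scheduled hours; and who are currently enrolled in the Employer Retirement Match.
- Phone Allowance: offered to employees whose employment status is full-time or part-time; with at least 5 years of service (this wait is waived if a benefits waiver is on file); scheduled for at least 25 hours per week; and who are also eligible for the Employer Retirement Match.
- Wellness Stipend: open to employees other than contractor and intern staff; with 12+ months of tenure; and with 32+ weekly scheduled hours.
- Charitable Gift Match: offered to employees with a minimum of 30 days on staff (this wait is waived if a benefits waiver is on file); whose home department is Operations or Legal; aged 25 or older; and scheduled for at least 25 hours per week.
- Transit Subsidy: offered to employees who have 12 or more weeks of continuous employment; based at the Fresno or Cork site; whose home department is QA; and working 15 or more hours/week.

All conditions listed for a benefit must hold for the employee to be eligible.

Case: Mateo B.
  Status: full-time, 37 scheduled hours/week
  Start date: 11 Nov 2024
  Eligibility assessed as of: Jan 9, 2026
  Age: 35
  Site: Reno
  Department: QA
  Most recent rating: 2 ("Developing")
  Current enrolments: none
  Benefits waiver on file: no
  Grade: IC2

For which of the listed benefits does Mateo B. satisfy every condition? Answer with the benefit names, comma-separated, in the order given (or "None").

Wellness Stipend

Service from 11 Nov 2024 to Jan 9, 2026: 424 days.
Employer Retirement Match — status full-time ✓; service 424 days < 5 years (≈1825 days) ✗ → not eligible.
Annual Bonus Plan — status full-time ✓ (not excluded); service 424 days ≥ 180 days ✓; 37 hrs/wk ≥ 35 ✓; not enrolled in Employer Retirement Match ✗ → not eligible.
Phone Allowance — status full-time ✓; no waiver, service 424 days < 5 years (≈1825 days) ✗ → not eligible.
Wellness Stipend — status full-time ✓ (not excluded); service 424 days ≥ 12 months (≈360 days) ✓; 37 hrs/wk ≥ 32 ✓ → eligible.
Charitable Gift Match — no waiver, service 424 days ≥ 30 days ✓; dept QA ✗ → not eligible.
Transit Subsidy — service 424 days ≥ 12 weeks (≈84 days) ✓; site Reno ✗ (not Fresno or Cork) → not eligible.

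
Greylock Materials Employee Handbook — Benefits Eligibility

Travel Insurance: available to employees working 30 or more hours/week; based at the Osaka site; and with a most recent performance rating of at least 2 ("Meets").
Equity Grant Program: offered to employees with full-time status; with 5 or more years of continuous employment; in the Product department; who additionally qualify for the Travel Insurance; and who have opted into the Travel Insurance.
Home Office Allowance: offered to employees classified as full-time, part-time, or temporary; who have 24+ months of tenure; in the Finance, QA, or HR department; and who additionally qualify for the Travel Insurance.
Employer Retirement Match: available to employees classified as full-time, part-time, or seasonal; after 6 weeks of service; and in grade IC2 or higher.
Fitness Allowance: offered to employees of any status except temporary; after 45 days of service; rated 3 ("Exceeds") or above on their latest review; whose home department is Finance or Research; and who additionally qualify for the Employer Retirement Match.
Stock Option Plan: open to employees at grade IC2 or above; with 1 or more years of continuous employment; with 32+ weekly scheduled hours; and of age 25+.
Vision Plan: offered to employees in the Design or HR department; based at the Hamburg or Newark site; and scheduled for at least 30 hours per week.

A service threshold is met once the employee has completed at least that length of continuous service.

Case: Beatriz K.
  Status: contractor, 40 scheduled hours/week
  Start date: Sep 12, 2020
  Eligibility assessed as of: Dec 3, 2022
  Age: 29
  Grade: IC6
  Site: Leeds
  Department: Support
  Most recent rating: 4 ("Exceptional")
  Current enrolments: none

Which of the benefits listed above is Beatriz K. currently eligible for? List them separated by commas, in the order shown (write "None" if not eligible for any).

Service from Sep 12, 2020 to Dec 3, 2022: 812 days.
Travel Insurance — 40 hrs/wk ≥ 30 ✓; site Leeds ✗ (not Osaka) → not eligible.
Equity Grant Program — status contractor ✗ (requires full-time) → not eligible.
Home Office Allowance — status contractor ✗ (requires full-time, part-time, or temporary) → not eligible.
Employer Retirement Match — status contractor ✗ (requires full-time, part-time, or seasonal) → not eligible.
Fitness Allowance — status contractor ✓ (not excluded); service 812 days ≥ 45 days ✓; rating 4 ≥ 3 ✓; dept Support ✗ → not eligible.
Stock Option Plan — grade IC6 ≥ IC2 ✓; service 812 days ≥ 1 year (≈365 days) ✓; 40 hrs/wk ≥ 32 ✓; age 29 ≥ 25 ✓ → eligible.
Vision Plan — dept Support ✗ → not eligible.

Stock Option Plan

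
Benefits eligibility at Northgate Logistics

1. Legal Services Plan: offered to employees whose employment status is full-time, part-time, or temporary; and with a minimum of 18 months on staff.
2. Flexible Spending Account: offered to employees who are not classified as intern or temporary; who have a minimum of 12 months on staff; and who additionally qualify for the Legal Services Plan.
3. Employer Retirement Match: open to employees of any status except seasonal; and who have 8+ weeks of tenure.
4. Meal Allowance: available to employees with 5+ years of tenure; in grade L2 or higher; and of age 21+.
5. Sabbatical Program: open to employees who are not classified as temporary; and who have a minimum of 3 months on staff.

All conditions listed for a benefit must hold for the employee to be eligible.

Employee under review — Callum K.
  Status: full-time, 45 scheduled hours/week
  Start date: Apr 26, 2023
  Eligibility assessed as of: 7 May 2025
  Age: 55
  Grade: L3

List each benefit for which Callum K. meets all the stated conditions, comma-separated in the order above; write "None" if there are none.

Service from Apr 26, 2023 to 7 May 2025: 742 days.
Legal Services Plan — status full-time ✓; service 742 days ≥ 18 months (≈540 days) ✓ → eligible.
Flexible Spending Account — status full-time ✓ (not excluded); service 742 days ≥ 12 months (≈360 days) ✓; eligible for Legal Services Plan ✓ → eligible.
Employer Retirement Match — status full-time ✓ (not excluded); service 742 days ≥ 8 weeks (≈56 days) ✓ → eligible.
Meal Allowance — service 742 days < 5 years (≈1825 days) ✗ → not eligible.
Sabbatical Program — status full-time ✓ (not excluded); service 742 days ≥ 3 months (≈90 days) ✓ → eligible.

Legal Services Plan, Flexible Spending Account, Employer Retirement Match, Sabbatical Program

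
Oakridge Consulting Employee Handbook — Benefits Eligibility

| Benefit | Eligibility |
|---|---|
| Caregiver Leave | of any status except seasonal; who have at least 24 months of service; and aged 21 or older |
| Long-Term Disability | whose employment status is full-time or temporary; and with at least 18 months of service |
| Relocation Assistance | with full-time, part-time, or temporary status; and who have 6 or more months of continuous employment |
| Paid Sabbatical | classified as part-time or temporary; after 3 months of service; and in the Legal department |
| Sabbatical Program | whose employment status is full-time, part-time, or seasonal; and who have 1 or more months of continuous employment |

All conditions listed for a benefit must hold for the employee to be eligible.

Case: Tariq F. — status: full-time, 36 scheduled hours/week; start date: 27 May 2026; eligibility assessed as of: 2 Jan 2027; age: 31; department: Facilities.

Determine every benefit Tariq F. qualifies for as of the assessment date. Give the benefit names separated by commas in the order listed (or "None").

Relocation Assistance, Sabbatical Program

Service from 27 May 2026 to 2 Jan 2027: 220 days.
Caregiver Leave — status full-time ✓ (not excluded); service 220 days < 24 months (≈720 days) ✗ → not eligible.
Long-Term Disability — status full-time ✓; service 220 days < 18 months (≈540 days) ✗ → not eligible.
Relocation Assistance — status full-time ✓; service 220 days ≥ 6 months (≈180 days) ✓ → eligible.
Paid Sabbatical — status full-time ✗ (requires part-time or temporary) → not eligible.
Sabbatical Program — status full-time ✓; service 220 days ≥ 1 month (≈30 days) ✓ → eligible.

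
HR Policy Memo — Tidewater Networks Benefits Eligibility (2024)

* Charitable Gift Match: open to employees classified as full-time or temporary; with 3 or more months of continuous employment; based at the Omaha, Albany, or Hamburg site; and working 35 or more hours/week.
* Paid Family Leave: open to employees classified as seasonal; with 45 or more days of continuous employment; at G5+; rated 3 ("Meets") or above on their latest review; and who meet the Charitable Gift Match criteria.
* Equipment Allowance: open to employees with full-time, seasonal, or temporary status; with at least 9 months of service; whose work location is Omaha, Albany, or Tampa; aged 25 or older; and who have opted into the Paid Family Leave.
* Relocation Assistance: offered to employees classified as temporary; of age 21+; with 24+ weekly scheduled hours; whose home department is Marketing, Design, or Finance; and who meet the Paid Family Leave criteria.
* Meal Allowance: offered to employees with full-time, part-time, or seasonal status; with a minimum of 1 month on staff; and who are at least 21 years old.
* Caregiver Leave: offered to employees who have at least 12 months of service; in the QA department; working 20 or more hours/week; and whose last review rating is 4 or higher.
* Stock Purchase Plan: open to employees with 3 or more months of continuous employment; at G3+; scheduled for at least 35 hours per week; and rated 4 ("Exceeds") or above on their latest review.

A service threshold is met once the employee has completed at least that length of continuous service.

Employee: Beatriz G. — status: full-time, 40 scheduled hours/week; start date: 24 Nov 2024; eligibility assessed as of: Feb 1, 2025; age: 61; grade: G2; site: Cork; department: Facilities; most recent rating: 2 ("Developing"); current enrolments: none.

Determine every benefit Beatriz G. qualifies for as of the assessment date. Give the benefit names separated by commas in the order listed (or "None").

Service from 24 Nov 2024 to Feb 1, 2025: 69 days.
Charitable Gift Match — status full-time ✓; service 69 days < 3 months (≈90 days) ✗ → not eligible.
Paid Family Leave — status full-time ✗ (requires seasonal) → not eligible.
Equipment Allowance — status full-time ✓; service 69 days < 9 months (≈270 days) ✗ → not eligible.
Relocation Assistance — status full-time ✗ (requires temporary) → not eligible.
Meal Allowance — status full-time ✓; service 69 days ≥ 1 month (≈30 days) ✓; age 61 ≥ 21 ✓ → eligible.
Caregiver Leave — service 69 days < 12 months (≈360 days) ✗ → not eligible.
Stock Purchase Plan — service 69 days < 3 months (≈90 days) ✗ → not eligible.

Meal Allowance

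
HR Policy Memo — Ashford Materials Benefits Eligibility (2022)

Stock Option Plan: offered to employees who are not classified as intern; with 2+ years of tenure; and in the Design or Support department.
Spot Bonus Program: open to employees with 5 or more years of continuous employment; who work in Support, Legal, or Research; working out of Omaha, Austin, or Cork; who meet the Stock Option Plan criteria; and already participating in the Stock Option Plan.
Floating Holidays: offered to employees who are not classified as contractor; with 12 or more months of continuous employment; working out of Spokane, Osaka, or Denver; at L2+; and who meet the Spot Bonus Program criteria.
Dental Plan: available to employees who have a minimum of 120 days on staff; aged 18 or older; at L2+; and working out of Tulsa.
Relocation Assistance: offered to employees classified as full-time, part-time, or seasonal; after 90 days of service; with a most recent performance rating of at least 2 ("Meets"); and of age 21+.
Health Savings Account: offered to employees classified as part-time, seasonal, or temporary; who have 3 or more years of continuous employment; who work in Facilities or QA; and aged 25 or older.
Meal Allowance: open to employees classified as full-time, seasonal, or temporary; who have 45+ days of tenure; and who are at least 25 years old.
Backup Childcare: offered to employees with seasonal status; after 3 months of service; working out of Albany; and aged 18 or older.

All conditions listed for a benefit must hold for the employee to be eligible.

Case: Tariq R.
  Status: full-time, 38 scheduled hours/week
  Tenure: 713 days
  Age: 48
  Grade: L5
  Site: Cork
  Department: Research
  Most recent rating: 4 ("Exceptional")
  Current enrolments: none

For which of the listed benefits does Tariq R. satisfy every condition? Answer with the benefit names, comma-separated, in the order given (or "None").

Relocation Assistance, Meal Allowance

Stock Option Plan — status full-time ✓ (not excluded); service 713 days < 2 years (≈730 days) ✗ → not eligible.
Spot Bonus Program — service 713 days < 5 years (≈1825 days) ✗ → not eligible.
Floating Holidays — status full-time ✓ (not excluded); service 713 days ≥ 12 months (≈360 days) ✓; site Cork ✗ (not Spokane, Osaka, or Denver) → not eligible.
Dental Plan — service 713 days ≥ 120 days ✓; age 48 ≥ 18 ✓; grade L5 ≥ L2 ✓; site Cork ✗ (not Tulsa) → not eligible.
Relocation Assistance — status full-time ✓; service 713 days ≥ 90 days ✓; rating 4 ≥ 2 ✓; age 48 ≥ 21 ✓ → eligible.
Health Savings Account — status full-time ✗ (requires part-time, seasonal, or temporary) → not eligible.
Meal Allowance — status full-time ✓; service 713 days ≥ 45 days ✓; age 48 ≥ 25 ✓ → eligible.
Backup Childcare — status full-time ✗ (requires seasonal) → not eligible.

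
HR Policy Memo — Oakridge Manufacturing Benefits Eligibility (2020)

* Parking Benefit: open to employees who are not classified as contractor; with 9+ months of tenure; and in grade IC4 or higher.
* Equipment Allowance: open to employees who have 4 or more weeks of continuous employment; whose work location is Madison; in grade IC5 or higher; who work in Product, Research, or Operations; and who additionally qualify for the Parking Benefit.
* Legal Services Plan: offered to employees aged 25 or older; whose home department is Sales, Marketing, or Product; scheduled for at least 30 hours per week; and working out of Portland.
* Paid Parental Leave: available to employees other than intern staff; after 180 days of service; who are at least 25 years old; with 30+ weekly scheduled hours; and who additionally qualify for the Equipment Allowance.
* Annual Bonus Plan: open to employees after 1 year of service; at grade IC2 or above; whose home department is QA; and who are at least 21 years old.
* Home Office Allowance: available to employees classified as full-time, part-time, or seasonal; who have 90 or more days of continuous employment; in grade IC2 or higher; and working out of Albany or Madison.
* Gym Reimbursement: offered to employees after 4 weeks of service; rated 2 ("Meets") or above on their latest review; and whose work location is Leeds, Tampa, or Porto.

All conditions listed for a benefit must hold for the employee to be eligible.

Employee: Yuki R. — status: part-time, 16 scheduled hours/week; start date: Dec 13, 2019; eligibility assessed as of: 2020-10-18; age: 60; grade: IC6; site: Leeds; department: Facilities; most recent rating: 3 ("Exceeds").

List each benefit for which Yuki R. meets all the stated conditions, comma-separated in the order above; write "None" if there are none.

Service from Dec 13, 2019 to 2020-10-18: 310 days.
Parking Benefit — status part-time ✓ (not excluded); service 310 days ≥ 9 months (≈270 days) ✓; grade IC6 ≥ IC4 ✓ → eligible.
Equipment Allowance — service 310 days ≥ 4 weeks (≈28 days) ✓; site Leeds ✗ (not Madison) → not eligible.
Legal Services Plan — age 60 ≥ 25 ✓; dept Facilities ✗ → not eligible.
Paid Parental Leave — status part-time ✓ (not excluded); service 310 days ≥ 180 days ✓; age 60 ≥ 25 ✓; 16 hrs/wk < 30 ✗ → not eligible.
Annual Bonus Plan — service 310 days < 1 year (≈365 days) ✗ → not eligible.
Home Office Allowance — status part-time ✓; service 310 days ≥ 90 days ✓; grade IC6 ≥ IC2 ✓; site Leeds ✗ (not Albany or Madison) → not eligible.
Gym Reimbursement — service 310 days ≥ 4 weeks (≈28 days) ✓; rating 3 ≥ 2 ✓; site Leeds ✓ → eligible.

Parking Benefit, Gym Reimbursement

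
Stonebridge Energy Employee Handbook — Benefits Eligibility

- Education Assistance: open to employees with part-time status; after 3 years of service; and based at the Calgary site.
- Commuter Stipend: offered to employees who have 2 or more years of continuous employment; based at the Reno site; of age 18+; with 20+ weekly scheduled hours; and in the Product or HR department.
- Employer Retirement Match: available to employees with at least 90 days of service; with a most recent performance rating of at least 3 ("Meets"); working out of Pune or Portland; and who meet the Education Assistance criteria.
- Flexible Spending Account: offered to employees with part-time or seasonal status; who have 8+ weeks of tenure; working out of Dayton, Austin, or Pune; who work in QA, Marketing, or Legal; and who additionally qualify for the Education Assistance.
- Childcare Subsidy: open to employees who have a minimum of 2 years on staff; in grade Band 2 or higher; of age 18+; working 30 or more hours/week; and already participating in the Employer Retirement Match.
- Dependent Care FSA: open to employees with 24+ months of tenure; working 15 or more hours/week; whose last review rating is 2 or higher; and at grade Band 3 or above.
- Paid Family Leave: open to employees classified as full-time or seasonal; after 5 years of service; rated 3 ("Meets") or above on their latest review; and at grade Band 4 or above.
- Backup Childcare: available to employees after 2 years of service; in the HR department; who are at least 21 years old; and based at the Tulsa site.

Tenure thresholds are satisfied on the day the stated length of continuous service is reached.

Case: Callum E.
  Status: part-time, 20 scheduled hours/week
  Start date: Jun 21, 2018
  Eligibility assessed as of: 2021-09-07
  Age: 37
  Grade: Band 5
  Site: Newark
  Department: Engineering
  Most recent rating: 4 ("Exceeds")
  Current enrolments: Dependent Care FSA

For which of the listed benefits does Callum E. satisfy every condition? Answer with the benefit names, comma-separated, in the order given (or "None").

Dependent Care FSA

Service from Jun 21, 2018 to 2021-09-07: 1174 days.
Education Assistance — status part-time ✓; service 1174 days ≥ 3 years (≈1095 days) ✓; site Newark ✗ (not Calgary) → not eligible.
Commuter Stipend — service 1174 days ≥ 2 years (≈730 days) ✓; site Newark ✗ (not Reno) → not eligible.
Employer Retirement Match — service 1174 days ≥ 90 days ✓; rating 4 ≥ 3 ✓; site Newark ✗ (not Pune or Portland) → not eligible.
Flexible Spending Account — status part-time ✓; service 1174 days ≥ 8 weeks (≈56 days) ✓; site Newark ✗ (not Dayton, Austin, or Pune) → not eligible.
Childcare Subsidy — service 1174 days ≥ 2 years (≈730 days) ✓; grade Band 5 ≥ Band 2 ✓; age 37 ≥ 18 ✓; 20 hrs/wk < 30 ✗ → not eligible.
Dependent Care FSA — service 1174 days ≥ 24 months (≈720 days) ✓; 20 hrs/wk ≥ 15 ✓; rating 4 ≥ 2 ✓; grade Band 5 ≥ Band 3 ✓ → eligible.
Paid Family Leave — status part-time ✗ (requires full-time or seasonal) → not eligible.
Backup Childcare — service 1174 days ≥ 2 years (≈730 days) ✓; dept Engineering ✗ → not eligible.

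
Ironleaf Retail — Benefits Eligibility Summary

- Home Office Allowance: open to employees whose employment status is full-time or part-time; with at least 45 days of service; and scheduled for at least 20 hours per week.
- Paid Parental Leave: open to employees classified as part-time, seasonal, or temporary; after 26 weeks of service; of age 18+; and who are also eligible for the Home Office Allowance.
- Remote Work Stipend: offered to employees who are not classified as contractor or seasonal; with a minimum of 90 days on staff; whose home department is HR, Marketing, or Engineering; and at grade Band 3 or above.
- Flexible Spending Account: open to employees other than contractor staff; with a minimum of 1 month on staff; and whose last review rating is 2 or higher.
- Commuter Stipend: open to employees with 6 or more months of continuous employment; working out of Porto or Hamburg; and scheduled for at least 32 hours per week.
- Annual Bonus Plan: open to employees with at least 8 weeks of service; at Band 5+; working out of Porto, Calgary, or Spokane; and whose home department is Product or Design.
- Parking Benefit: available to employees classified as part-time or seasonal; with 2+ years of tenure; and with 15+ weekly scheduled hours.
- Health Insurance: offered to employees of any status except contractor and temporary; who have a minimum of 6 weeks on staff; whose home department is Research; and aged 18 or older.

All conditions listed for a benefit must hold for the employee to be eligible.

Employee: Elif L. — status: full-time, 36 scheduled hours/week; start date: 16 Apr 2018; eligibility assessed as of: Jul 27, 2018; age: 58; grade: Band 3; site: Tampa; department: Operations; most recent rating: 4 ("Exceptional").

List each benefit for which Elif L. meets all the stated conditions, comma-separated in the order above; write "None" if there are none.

Home Office Allowance, Flexible Spending Account

Service from 16 Apr 2018 to Jul 27, 2018: 102 days.
Home Office Allowance — status full-time ✓; service 102 days ≥ 45 days ✓; 36 hrs/wk ≥ 20 ✓ → eligible.
Paid Parental Leave — status full-time ✗ (requires part-time, seasonal, or temporary) → not eligible.
Remote Work Stipend — status full-time ✓ (not excluded); service 102 days ≥ 90 days ✓; dept Operations ✗ → not eligible.
Flexible Spending Account — status full-time ✓ (not excluded); service 102 days ≥ 1 month (≈30 days) ✓; rating 4 ≥ 2 ✓ → eligible.
Commuter Stipend — service 102 days < 6 months (≈180 days) ✗ → not eligible.
Annual Bonus Plan — service 102 days ≥ 8 weeks (≈56 days) ✓; grade Band 3 < Band 5 ✗ → not eligible.
Parking Benefit — status full-time ✗ (requires part-time or seasonal) → not eligible.
Health Insurance — status full-time ✓ (not excluded); service 102 days ≥ 6 weeks (≈42 days) ✓; dept Operations ✗ → not eligible.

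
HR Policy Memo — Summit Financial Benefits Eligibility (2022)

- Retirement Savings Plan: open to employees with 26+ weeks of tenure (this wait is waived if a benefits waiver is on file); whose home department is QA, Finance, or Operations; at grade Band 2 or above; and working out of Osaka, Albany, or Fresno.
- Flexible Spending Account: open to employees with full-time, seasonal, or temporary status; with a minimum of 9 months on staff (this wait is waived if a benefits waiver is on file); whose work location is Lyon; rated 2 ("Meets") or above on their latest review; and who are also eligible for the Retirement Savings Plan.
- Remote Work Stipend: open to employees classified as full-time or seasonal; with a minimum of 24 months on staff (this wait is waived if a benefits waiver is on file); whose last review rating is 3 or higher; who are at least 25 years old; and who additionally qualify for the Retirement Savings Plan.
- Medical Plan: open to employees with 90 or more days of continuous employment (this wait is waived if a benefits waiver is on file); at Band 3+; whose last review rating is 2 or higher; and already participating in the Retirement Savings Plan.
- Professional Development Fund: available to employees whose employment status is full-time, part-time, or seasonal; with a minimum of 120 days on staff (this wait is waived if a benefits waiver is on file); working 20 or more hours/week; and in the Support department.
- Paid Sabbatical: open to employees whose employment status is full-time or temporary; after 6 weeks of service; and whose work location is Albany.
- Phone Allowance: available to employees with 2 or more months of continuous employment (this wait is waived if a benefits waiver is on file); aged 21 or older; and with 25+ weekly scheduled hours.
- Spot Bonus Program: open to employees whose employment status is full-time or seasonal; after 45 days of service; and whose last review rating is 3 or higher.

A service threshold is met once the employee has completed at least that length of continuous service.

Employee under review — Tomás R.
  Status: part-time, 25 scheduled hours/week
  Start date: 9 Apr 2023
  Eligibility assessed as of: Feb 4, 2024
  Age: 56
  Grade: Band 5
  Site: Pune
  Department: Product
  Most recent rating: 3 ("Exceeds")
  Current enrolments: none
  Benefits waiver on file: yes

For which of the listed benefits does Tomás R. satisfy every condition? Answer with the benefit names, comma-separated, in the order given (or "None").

Service from 9 Apr 2023 to Feb 4, 2024: 301 days.
Retirement Savings Plan — benefits waiver on file ✓; dept Product ✗ → not eligible.
Flexible Spending Account — status part-time ✗ (requires full-time, seasonal, or temporary) → not eligible.
Remote Work Stipend — status part-time ✗ (requires full-time or seasonal) → not eligible.
Medical Plan — benefits waiver on file ✓; grade Band 5 ≥ Band 3 ✓; rating 3 ≥ 2 ✓; not enrolled in Retirement Savings Plan ✗ → not eligible.
Professional Development Fund — status part-time ✓; benefits waiver on file ✓; 25 hrs/wk ≥ 20 ✓; dept Product ✗ → not eligible.
Paid Sabbatical — status part-time ✗ (requires full-time or temporary) → not eligible.
Phone Allowance — benefits waiver on file ✓; age 56 ≥ 21 ✓; 25 hrs/wk ≥ 25 ✓ → eligible.
Spot Bonus Program — status part-time ✗ (requires full-time or seasonal) → not eligible.

Phone Allowance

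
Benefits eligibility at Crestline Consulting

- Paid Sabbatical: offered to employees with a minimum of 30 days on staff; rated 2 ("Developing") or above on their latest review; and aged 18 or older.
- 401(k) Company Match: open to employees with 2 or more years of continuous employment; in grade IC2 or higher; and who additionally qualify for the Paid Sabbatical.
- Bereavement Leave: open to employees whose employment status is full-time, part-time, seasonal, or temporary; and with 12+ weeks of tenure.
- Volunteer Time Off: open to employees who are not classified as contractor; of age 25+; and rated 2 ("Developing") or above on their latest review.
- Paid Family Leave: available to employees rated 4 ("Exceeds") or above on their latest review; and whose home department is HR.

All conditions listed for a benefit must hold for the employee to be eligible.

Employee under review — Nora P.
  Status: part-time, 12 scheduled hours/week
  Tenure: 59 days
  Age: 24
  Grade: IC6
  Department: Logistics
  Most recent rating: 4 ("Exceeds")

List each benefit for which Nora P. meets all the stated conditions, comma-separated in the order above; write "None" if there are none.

Paid Sabbatical

Paid Sabbatical — service 59 days ≥ 30 days ✓; rating 4 ≥ 2 ✓; age 24 ≥ 18 ✓ → eligible.
401(k) Company Match — service 59 days < 2 years (≈730 days) ✗ → not eligible.
Bereavement Leave — status part-time ✓; service 59 days < 12 weeks (≈84 days) ✗ → not eligible.
Volunteer Time Off — status part-time ✓ (not excluded); age 24 < 25 ✗ → not eligible.
Paid Family Leave — rating 4 ≥ 4 ✓; dept Logistics ✗ → not eligible.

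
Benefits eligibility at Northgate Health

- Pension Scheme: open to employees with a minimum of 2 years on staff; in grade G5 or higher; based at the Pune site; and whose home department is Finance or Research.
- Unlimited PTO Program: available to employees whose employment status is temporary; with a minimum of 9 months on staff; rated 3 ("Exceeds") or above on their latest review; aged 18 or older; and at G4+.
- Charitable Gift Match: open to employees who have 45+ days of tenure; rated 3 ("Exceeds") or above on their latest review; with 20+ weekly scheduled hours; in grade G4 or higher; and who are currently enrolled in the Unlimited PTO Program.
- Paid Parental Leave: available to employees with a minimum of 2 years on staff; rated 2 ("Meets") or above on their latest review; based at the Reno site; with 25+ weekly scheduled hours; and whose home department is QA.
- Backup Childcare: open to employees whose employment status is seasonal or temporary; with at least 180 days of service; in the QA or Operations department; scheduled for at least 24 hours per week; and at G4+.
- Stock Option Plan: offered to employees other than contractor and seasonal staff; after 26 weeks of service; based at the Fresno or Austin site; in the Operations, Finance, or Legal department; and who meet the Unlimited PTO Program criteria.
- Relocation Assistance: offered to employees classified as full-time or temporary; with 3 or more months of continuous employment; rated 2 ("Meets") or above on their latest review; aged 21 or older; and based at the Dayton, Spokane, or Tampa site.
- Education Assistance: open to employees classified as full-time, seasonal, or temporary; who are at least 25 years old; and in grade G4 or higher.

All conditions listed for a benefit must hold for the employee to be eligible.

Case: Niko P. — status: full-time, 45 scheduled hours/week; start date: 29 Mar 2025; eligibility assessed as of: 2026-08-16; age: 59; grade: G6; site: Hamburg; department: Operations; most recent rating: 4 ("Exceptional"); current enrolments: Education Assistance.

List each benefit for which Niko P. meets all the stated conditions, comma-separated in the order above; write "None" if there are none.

Service from 29 Mar 2025 to 2026-08-16: 505 days.
Pension Scheme — service 505 days < 2 years (≈730 days) ✗ → not eligible.
Unlimited PTO Program — status full-time ✗ (requires temporary) → not eligible.
Charitable Gift Match — service 505 days ≥ 45 days ✓; rating 4 ≥ 3 ✓; 45 hrs/wk ≥ 20 ✓; grade G6 ≥ G4 ✓; not enrolled in Unlimited PTO Program ✗ → not eligible.
Paid Parental Leave — service 505 days < 2 years (≈730 days) ✗ → not eligible.
Backup Childcare — status full-time ✗ (requires seasonal or temporary) → not eligible.
Stock Option Plan — status full-time ✓ (not excluded); service 505 days ≥ 26 weeks (≈182 days) ✓; site Hamburg ✗ (not Fresno or Austin) → not eligible.
Relocation Assistance — status full-time ✓; service 505 days ≥ 3 months (≈90 days) ✓; rating 4 ≥ 2 ✓; age 59 ≥ 21 ✓; site Hamburg ✗ (not Dayton, Spokane, or Tampa) → not eligible.
Education Assistance — status full-time ✓; age 59 ≥ 25 ✓; grade G6 ≥ G4 ✓ → eligible.

Education Assistance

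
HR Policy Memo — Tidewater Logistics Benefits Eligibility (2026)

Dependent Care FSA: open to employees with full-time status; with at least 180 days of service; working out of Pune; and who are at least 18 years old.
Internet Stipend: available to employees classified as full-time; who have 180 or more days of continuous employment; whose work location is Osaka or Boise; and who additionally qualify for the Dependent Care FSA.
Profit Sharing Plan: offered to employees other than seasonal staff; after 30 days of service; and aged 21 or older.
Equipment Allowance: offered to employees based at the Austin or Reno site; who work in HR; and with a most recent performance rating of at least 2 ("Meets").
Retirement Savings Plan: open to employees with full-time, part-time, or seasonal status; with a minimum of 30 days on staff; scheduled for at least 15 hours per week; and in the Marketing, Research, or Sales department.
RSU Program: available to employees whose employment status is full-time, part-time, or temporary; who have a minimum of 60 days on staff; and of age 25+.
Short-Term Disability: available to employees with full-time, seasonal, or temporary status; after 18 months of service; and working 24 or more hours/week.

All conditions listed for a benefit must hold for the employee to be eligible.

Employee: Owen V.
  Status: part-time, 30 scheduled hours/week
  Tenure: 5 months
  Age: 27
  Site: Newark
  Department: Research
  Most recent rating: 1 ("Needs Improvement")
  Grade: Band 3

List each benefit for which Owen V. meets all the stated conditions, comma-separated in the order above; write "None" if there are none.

Profit Sharing Plan, Retirement Savings Plan, RSU Program

Dependent Care FSA — status part-time ✗ (requires full-time) → not eligible.
Internet Stipend — status part-time ✗ (requires full-time) → not eligible.
Profit Sharing Plan — status part-time ✓ (not excluded); service 5 months ≥ 30 days ✓; age 27 ≥ 21 ✓ → eligible.
Equipment Allowance — site Newark ✗ (not Austin or Reno) → not eligible.
Retirement Savings Plan — status part-time ✓; service 5 months ≥ 30 days ✓; 30 hrs/wk ≥ 15 ✓; dept Research ✓ → eligible.
RSU Program — status part-time ✓; service 5 months ≥ 60 days ✓; age 27 ≥ 25 ✓ → eligible.
Short-Term Disability — status part-time ✗ (requires full-time, seasonal, or temporary) → not eligible.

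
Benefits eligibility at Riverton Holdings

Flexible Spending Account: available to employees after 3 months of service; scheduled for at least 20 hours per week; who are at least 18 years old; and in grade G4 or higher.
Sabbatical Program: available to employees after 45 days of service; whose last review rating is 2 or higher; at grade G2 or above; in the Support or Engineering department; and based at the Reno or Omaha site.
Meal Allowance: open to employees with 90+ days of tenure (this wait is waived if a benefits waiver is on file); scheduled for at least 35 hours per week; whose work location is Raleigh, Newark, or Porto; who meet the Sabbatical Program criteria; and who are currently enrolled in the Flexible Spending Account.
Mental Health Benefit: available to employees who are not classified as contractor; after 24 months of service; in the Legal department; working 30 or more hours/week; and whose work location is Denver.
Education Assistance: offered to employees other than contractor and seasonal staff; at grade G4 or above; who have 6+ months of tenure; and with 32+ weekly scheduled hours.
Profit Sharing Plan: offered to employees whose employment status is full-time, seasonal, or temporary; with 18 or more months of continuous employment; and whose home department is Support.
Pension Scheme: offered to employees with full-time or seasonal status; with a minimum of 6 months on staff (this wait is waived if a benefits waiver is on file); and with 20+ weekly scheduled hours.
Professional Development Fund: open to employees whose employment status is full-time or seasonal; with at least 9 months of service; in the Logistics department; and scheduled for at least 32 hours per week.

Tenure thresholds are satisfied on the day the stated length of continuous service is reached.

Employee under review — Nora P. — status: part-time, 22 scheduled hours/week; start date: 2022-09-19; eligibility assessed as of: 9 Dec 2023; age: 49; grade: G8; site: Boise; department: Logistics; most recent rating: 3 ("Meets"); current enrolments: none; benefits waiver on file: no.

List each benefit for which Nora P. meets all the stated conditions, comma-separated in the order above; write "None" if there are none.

Flexible Spending Account

Service from 2022-09-19 to 9 Dec 2023: 446 days.
Flexible Spending Account — service 446 days ≥ 3 months (≈90 days) ✓; 22 hrs/wk ≥ 20 ✓; age 49 ≥ 18 ✓; grade G8 ≥ G4 ✓ → eligible.
Sabbatical Program — service 446 days ≥ 45 days ✓; rating 3 ≥ 2 ✓; grade G8 ≥ G2 ✓; dept Logistics ✗ → not eligible.
Meal Allowance — no waiver, service 446 days ≥ 90 days ✓; 22 hrs/wk < 35 ✗ → not eligible.
Mental Health Benefit — status part-time ✓ (not excluded); service 446 days < 24 months (≈720 days) ✗ → not eligible.
Education Assistance — status part-time ✓ (not excluded); grade G8 ≥ G4 ✓; service 446 days ≥ 6 months (≈180 days) ✓; 22 hrs/wk < 32 ✗ → not eligible.
Profit Sharing Plan — status part-time ✗ (requires full-time, seasonal, or temporary) → not eligible.
Pension Scheme — status part-time ✗ (requires full-time or seasonal) → not eligible.
Professional Development Fund — status part-time ✗ (requires full-time or seasonal) → not eligible.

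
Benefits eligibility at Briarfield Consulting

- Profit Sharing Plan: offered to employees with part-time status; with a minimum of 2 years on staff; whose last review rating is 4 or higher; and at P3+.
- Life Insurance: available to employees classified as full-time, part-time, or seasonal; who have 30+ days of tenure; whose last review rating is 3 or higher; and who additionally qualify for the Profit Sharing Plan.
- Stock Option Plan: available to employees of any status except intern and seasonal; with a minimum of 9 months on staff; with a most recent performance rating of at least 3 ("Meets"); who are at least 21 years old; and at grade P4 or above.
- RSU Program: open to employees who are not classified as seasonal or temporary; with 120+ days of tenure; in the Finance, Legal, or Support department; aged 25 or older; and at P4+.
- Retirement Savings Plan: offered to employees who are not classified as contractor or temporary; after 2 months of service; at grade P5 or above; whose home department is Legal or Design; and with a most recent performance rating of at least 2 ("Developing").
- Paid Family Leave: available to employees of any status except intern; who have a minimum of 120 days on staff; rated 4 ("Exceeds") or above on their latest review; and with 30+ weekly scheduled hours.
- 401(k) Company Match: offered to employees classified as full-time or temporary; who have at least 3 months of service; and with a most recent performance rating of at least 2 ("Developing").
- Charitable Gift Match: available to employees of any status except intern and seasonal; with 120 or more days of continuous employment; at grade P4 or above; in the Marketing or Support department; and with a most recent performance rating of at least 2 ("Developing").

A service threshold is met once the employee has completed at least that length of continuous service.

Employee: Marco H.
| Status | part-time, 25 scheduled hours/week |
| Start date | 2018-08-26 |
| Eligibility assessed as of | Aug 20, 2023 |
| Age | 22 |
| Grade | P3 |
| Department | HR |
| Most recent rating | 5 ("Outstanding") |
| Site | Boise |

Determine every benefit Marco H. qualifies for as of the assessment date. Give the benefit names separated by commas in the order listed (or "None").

Profit Sharing Plan, Life Insurance

Service from 2018-08-26 to Aug 20, 2023: 1820 days.
Profit Sharing Plan — status part-time ✓; service 1820 days ≥ 2 years (≈730 days) ✓; rating 5 ≥ 4 ✓; grade P3 ≥ P3 ✓ → eligible.
Life Insurance — status part-time ✓; service 1820 days ≥ 30 days ✓; rating 5 ≥ 3 ✓; eligible for Profit Sharing Plan ✓ → eligible.
Stock Option Plan — status part-time ✓ (not excluded); service 1820 days ≥ 9 months (≈270 days) ✓; rating 5 ≥ 3 ✓; age 22 ≥ 21 ✓; grade P3 < P4 ✗ → not eligible.
RSU Program — status part-time ✓ (not excluded); service 1820 days ≥ 120 days ✓; dept HR ✗ → not eligible.
Retirement Savings Plan — status part-time ✓ (not excluded); service 1820 days ≥ 2 months (≈60 days) ✓; grade P3 < P5 ✗ → not eligible.
Paid Family Leave — status part-time ✓ (not excluded); service 1820 days ≥ 120 days ✓; rating 5 ≥ 4 ✓; 25 hrs/wk < 30 ✗ → not eligible.
401(k) Company Match — status part-time ✗ (requires full-time or temporary) → not eligible.
Charitable Gift Match — status part-time ✓ (not excluded); service 1820 days ≥ 120 days ✓; grade P3 < P4 ✗ → not eligible.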